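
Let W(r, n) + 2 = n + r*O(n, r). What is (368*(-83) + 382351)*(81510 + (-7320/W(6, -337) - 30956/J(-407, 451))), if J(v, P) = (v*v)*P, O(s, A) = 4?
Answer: 15000390509103807694/522953893 ≈ 2.8684e+10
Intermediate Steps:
W(r, n) = -2 + n + 4*r (W(r, n) = -2 + (n + r*4) = -2 + (n + 4*r) = -2 + n + 4*r)
J(v, P) = P*v² (J(v, P) = v²*P = P*v²)
(368*(-83) + 382351)*(81510 + (-7320/W(6, -337) - 30956/J(-407, 451))) = (368*(-83) + 382351)*(81510 + (-7320/(-2 - 337 + 4*6) - 30956/(451*(-407)²))) = (-30544 + 382351)*(81510 + (-7320/(-2 - 337 + 24) - 30956/(451*165649))) = 351807*(81510 + (-7320/(-315) - 30956/74707699)) = 351807*(81510 + (-7320*(-1/315) - 30956*1/74707699)) = 351807*(81510 + (488/21 - 30956/74707699)) = 351807*(81510 + 36456707036/1568861679) = 351807*(127914372162326/1568861679) = 15000390509103807694/522953893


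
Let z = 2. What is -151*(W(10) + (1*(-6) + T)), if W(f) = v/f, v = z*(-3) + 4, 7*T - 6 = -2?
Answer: 29747/35 ≈ 849.91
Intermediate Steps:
T = 4/7 (T = 6/7 + (⅐)*(-2) = 6/7 - 2/7 = 4/7 ≈ 0.57143)
v = -2 (v = 2*(-3) + 4 = -6 + 4 = -2)
W(f) = -2/f
-151*(W(10) + (1*(-6) + T)) = -151*(-2/10 + (1*(-6) + 4/7)) = -151*(-2*⅒ + (-6 + 4/7)) = -151*(-⅕ - 38/7) = -151*(-197/35) = 29747/35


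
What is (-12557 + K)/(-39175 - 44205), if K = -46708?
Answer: 11853/16676 ≈ 0.71078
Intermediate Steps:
(-12557 + K)/(-39175 - 44205) = (-12557 - 46708)/(-39175 - 44205) = -59265/(-83380) = -59265*(-1/83380) = 11853/16676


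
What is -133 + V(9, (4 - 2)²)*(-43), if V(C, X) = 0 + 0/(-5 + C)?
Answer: -133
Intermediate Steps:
V(C, X) = 0 (V(C, X) = 0 + 0 = 0)
-133 + V(9, (4 - 2)²)*(-43) = -133 + 0*(-43) = -133 + 0 = -133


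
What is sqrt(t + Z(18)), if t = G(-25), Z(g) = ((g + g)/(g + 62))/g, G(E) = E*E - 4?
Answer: sqrt(248410)/20 ≈ 24.920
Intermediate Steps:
G(E) = -4 + E**2 (G(E) = E**2 - 4 = -4 + E**2)
Z(g) = 2/(62 + g) (Z(g) = ((2*g)/(62 + g))/g = (2*g/(62 + g))/g = 2/(62 + g))
t = 621 (t = -4 + (-25)**2 = -4 + 625 = 621)
sqrt(t + Z(18)) = sqrt(621 + 2/(62 + 18)) = sqrt(621 + 2/80) = sqrt(621 + 2*(1/80)) = sqrt(621 + 1/40) = sqrt(24841/40) = sqrt(248410)/20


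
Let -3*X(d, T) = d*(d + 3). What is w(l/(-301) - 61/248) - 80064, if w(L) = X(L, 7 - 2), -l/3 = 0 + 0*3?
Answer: -14772727105/184512 ≈ -80064.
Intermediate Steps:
l = 0 (l = -3*(0 + 0*3) = -3*(0 + 0) = -3*0 = 0)
X(d, T) = -d*(3 + d)/3 (X(d, T) = -d*(d + 3)/3 = -d*(3 + d)/3)
w(L) = -L*(3 + L)/3
w(l/(-301) - 61/248) - 80064 = -(0/(-301) - 61/248)*(3 + (0/(-301) - 61/248))/3 - 80064 = -(0*(-1/301) - 61*1/248)*(3 + (0*(-1/301) - 61*1/248))/3 - 80064 = -(0 - 61/248)*(3 + (0 - 61/248))/3 - 80064 = -⅓*(-61/248)*(3 - 61/248) - 80064 = -⅓*(-61/248)*683/248 - 80064 = 41663/184512 - 80064 = -14772727105/184512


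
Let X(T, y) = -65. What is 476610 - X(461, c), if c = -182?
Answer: 476675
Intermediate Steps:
476610 - X(461, c) = 476610 - 1*(-65) = 476610 + 65 = 476675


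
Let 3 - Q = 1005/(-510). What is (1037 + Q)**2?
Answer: 1255072329/1156 ≈ 1.0857e+6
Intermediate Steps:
Q = 169/34 (Q = 3 - 1005/(-510) = 3 - 1005*(-1)/510 = 3 - 1*(-67/34) = 3 + 67/34 = 169/34 ≈ 4.9706)
(1037 + Q)**2 = (1037 + 169/34)**2 = (35427/34)**2 = 1255072329/1156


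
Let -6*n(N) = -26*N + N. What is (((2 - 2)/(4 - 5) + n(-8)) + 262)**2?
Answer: 470596/9 ≈ 52288.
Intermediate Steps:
n(N) = 25*N/6 (n(N) = -(-26*N + N)/6 = -(-25)*N/6 = 25*N/6)
(((2 - 2)/(4 - 5) + n(-8)) + 262)**2 = (((2 - 2)/(4 - 5) + (25/6)*(-8)) + 262)**2 = ((0/(-1) - 100/3) + 262)**2 = ((-1*0 - 100/3) + 262)**2 = ((0 - 100/3) + 262)**2 = (-100/3 + 262)**2 = (686/3)**2 = 470596/9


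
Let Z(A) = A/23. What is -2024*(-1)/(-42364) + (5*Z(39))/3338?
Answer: -36782399/813113434 ≈ -0.045236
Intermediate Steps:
Z(A) = A/23 (Z(A) = A*(1/23) = A/23)
-2024*(-1)/(-42364) + (5*Z(39))/3338 = -2024*(-1)/(-42364) + (5*((1/23)*39))/3338 = 2024*(-1/42364) + (5*(39/23))*(1/3338) = -506/10591 + (195/23)*(1/3338) = -506/10591 + 195/76774 = -36782399/813113434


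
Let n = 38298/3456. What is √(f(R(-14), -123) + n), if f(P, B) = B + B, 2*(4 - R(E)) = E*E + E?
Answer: I*√135313/24 ≈ 15.327*I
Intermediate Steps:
R(E) = 4 - E/2 - E²/2 (R(E) = 4 - (E*E + E)/2 = 4 - (E² + E)/2 = 4 - (E + E²)/2 = 4 + (-E/2 - E²/2) = 4 - E/2 - E²/2)
f(P, B) = 2*B
n = 6383/576 (n = 38298*(1/3456) = 6383/576 ≈ 11.082)
√(f(R(-14), -123) + n) = √(2*(-123) + 6383/576) = √(-246 + 6383/576) = √(-135313/576) = I*√135313/24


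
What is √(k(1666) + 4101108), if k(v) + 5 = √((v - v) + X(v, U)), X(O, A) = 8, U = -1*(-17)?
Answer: √(4101103 + 2*√2) ≈ 2025.1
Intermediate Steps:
U = 17
k(v) = -5 + 2*√2 (k(v) = -5 + √((v - v) + 8) = -5 + √(0 + 8) = -5 + √8 = -5 + 2*√2)
√(k(1666) + 4101108) = √((-5 + 2*√2) + 4101108) = √(4101103 + 2*√2)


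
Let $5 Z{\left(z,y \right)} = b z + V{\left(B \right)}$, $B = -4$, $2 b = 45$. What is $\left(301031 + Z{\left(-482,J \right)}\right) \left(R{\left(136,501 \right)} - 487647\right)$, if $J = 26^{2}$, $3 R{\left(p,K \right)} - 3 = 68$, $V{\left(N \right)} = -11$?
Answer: $- \frac{437193035626}{3} \approx -1.4573 \cdot 10^{11}$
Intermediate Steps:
$b = \frac{45}{2}$ ($b = \frac{1}{2} \cdot 45 = \frac{45}{2} \approx 22.5$)
$R{\left(p,K \right)} = \frac{71}{3}$ ($R{\left(p,K \right)} = 1 + \frac{1}{3} \cdot 68 = 1 + \frac{68}{3} = \frac{71}{3}$)
$J = 676$
$Z{\left(z,y \right)} = - \frac{11}{5} + \frac{9 z}{2}$ ($Z{\left(z,y \right)} = \frac{\frac{45 z}{2} - 11}{5} = \frac{-11 + \frac{45 z}{2}}{5} = - \frac{11}{5} + \frac{9 z}{2}$)
$\left(301031 + Z{\left(-482,J \right)}\right) \left(R{\left(136,501 \right)} - 487647\right) = \left(301031 + \left(- \frac{11}{5} + \frac{9}{2} \left(-482\right)\right)\right) \left(\frac{71}{3} - 487647\right) = \left(301031 - \frac{10856}{5}\right) \left(- \frac{1462870}{3}\right) = \frac{1494299}{5} \left(- \frac{1462870}{3}\right) = - \frac{437193035626}{3}$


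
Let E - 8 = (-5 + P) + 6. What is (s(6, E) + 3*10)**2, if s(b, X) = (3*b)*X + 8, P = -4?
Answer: 16384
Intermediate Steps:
E = 5 (E = 8 + ((-5 - 4) + 6) = 8 + (-9 + 6) = 8 - 3 = 5)
s(b, X) = 8 + 3*X*b (s(b, X) = 3*X*b + 8 = 8 + 3*X*b)
(s(6, E) + 3*10)**2 = ((8 + 3*5*6) + 3*10)**2 = ((8 + 90) + 30)**2 = (98 + 30)**2 = 128**2 = 16384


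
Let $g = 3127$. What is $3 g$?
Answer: $9381$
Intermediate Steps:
$3 g = 3 \cdot 3127 = 9381$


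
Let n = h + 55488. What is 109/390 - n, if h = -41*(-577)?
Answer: -30866441/390 ≈ -79145.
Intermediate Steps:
h = 23657
n = 79145 (n = 23657 + 55488 = 79145)
109/390 - n = 109/390 - 1*79145 = 109*(1/390) - 79145 = 109/390 - 79145 = -30866441/390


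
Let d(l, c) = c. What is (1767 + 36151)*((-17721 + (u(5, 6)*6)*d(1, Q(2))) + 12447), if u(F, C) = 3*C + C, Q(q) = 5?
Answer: -172678572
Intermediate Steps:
u(F, C) = 4*C
(1767 + 36151)*((-17721 + (u(5, 6)*6)*d(1, Q(2))) + 12447) = (1767 + 36151)*((-17721 + ((4*6)*6)*5) + 12447) = 37918*((-17721 + (24*6)*5) + 12447) = 37918*((-17721 + 144*5) + 12447) = 37918*((-17721 + 720) + 12447) = 37918*(-17001 + 12447) = 37918*(-4554) = -172678572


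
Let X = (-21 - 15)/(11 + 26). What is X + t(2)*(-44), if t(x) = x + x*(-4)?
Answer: 9732/37 ≈ 263.03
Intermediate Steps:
X = -36/37 ≈ -0.97297
t(x) = -3*x (t(x) = x - 4*x = -3*x)
X + t(2)*(-44) = -36/37 - 3*2*(-44) = -36/37 - 6*(-44) = -36/37 + 264 = 9732/37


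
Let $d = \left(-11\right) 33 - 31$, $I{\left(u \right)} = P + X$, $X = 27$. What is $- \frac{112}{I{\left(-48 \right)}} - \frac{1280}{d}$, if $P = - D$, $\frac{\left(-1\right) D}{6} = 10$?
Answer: $\frac{33616}{17139} \approx 1.9614$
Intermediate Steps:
$D = -60$ ($D = \left(-6\right) 10 = -60$)
$P = 60$ ($P = \left(-1\right) \left(-60\right) = 60$)
$I{\left(u \right)} = 87$ ($I{\left(u \right)} = 60 + 27 = 87$)
$d = -394$ ($d = -363 - 31 = -394$)
$- \frac{112}{I{\left(-48 \right)}} - \frac{1280}{d} = - \frac{112}{87} - \frac{1280}{-394} = \left(-112\right) \frac{1}{87} - - \frac{640}{197} = - \frac{112}{87} + \frac{640}{197} = \frac{33616}{17139}$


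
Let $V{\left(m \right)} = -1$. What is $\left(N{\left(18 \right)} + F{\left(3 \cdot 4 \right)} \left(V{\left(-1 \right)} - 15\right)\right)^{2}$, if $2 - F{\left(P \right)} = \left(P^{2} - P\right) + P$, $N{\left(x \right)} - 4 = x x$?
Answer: $6760000$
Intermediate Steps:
$N{\left(x \right)} = 4 + x^{2}$ ($N{\left(x \right)} = 4 + x x = 4 + x^{2}$)
$F{\left(P \right)} = 2 - P^{2}$ ($F{\left(P \right)} = 2 - \left(\left(P^{2} - P\right) + P\right) = 2 - P^{2}$)
$\left(N{\left(18 \right)} + F{\left(3 \cdot 4 \right)} \left(V{\left(-1 \right)} - 15\right)\right)^{2} = \left(\left(4 + 18^{2}\right) + \left(2 - \left(3 \cdot 4\right)^{2}\right) \left(-1 - 15\right)\right)^{2} = \left(\left(4 + 324\right) + \left(2 - 12^{2}\right) \left(-16\right)\right)^{2} = \left(328 + \left(2 - 144\right) \left(-16\right)\right)^{2} = \left(328 - -2272\right)^{2} = \left(328 + 2272\right)^{2} = 2600^{2} = 6760000$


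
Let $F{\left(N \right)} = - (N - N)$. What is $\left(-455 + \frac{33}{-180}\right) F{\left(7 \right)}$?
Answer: $0$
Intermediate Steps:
$F{\left(N \right)} = 0$ ($F{\left(N \right)} = \left(-1\right) 0 = 0$)
$\left(-455 + \frac{33}{-180}\right) F{\left(7 \right)} = \left(-455 + \frac{33}{-180}\right) 0 = \left(-455 + 33 \left(- \frac{1}{180}\right)\right) 0 = \left(-455 - \frac{11}{60}\right) 0 = \left(- \frac{27311}{60}\right) 0 = 0$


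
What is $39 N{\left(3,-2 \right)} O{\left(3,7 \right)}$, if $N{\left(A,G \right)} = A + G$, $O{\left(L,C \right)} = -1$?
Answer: $-39$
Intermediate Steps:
$39 N{\left(3,-2 \right)} O{\left(3,7 \right)} = 39 \left(3 - 2\right) \left(-1\right) = 39 \cdot 1 \left(-1\right) = 39 \left(-1\right) = -39$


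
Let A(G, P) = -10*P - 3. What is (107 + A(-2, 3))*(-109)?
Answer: -8066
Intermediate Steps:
A(G, P) = -3 - 10*P
(107 + A(-2, 3))*(-109) = (107 + (-3 - 10*3))*(-109) = (107 + (-3 - 30))*(-109) = (107 - 33)*(-109) = 74*(-109) = -8066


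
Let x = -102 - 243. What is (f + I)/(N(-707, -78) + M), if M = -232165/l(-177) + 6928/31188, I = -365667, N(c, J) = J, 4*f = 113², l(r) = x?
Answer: -11304862503/18561980 ≈ -609.03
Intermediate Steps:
x = -345
l(r) = -345
f = 12769/4 (f = (¼)*113² = (¼)*12769 = 12769/4 ≈ 3192.3)
M = 5248661/7797 (M = -232165/(-345) + 6928/31188 = -232165*(-1/345) + 6928*(1/31188) = 46433/69 + 1732/7797 = 5248661/7797 ≈ 673.16)
(f + I)/(N(-707, -78) + M) = (12769/4 - 365667)/(-78 + 5248661/7797) = -1449899/(4*4640495/7797) = -1449899/4*7797/4640495 = -11304862503/18561980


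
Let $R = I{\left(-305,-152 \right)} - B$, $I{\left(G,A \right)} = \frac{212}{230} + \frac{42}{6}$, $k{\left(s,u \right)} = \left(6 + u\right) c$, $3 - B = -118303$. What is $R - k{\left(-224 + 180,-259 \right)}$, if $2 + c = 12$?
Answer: $- \frac{13313329}{115} \approx -1.1577 \cdot 10^{5}$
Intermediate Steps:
$B = 118306$ ($B = 3 - -118303 = 3 + 118303 = 118306$)
$c = 10$ ($c = -2 + 12 = 10$)
$k{\left(s,u \right)} = 60 + 10 u$ ($k{\left(s,u \right)} = \left(6 + u\right) 10 = 60 + 10 u$)
$I{\left(G,A \right)} = \frac{911}{115}$ ($I{\left(G,A \right)} = 212 \cdot \frac{1}{230} + 42 \cdot \frac{1}{6} = \frac{106}{115} + 7 = \frac{911}{115}$)
$R = - \frac{13604279}{115}$ ($R = \frac{911}{115} - 118306 = - \frac{13604279}{115} \approx -1.183 \cdot 10^{5}$)
$R - k{\left(-224 + 180,-259 \right)} = - \frac{13604279}{115} - \left(60 + 10 \left(-259\right)\right) = - \frac{13604279}{115} - \left(60 - 2590\right) = - \frac{13604279}{115} - -2530 = - \frac{13604279}{115} + 2530 = - \frac{13313329}{115}$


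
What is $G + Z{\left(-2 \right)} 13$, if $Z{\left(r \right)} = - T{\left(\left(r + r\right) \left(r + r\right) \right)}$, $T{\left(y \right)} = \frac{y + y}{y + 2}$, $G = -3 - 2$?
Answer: $- \frac{253}{9} \approx -28.111$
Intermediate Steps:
$G = -5$
$T{\left(y \right)} = \frac{2 y}{2 + y}$
$Z{\left(r \right)} = - \frac{8 r^{2}}{2 + 4 r^{2}}$ ($Z{\left(r \right)} = - \frac{2 \left(r + r\right) \left(r + r\right)}{2 + \left(r + r\right) \left(r + r\right)} = - \frac{2 \cdot 2 r 2 r}{2 + 2 r 2 r} = - \frac{2 \cdot 4 r^{2}}{2 + 4 r^{2}} = - \frac{8 r^{2}}{2 + 4 r^{2}}$)
$G + Z{\left(-2 \right)} 13 = -5 + - \frac{4 \left(-2\right)^{2}}{1 + 2 \left(-2\right)^{2}} \cdot 13 = -5 + \left(-4\right) 4 \frac{1}{1 + 2 \cdot 4} \cdot 13 = -5 + \left(-4\right) 4 \frac{1}{1 + 8} \cdot 13 = -5 + \left(-4\right) 4 \cdot \frac{1}{9} \cdot 13 = -5 - \frac{208}{9} = - \frac{253}{9}$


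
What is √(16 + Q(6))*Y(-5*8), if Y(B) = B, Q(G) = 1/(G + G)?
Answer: -20*√579/3 ≈ -160.42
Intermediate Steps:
Q(G) = 1/(2*G)
√(16 + Q(6))*Y(-5*8) = √(16 + (½)/6)*(-5*8) = √(16 + (½)*(⅙))*(-40) = √(16 + 1/12)*(-40) = √(193/12)*(-40) = (√579/6)*(-40) = -20*√579/3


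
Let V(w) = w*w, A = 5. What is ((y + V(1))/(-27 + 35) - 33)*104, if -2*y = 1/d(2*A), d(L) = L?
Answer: -68393/20 ≈ -3419.6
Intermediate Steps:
V(w) = w²
y = -1/20 (y = -1/(2*(2*5)) = -½/10 = -½*⅒ = -1/20 ≈ -0.050000)
((y + V(1))/(-27 + 35) - 33)*104 = ((-1/20 + 1²)/(-27 + 35) - 33)*104 = ((-1/20 + 1)/8 - 33)*104 = ((19/20)*(⅛) - 33)*104 = (19/160 - 33)*104 = -5261/160*104 = -68393/20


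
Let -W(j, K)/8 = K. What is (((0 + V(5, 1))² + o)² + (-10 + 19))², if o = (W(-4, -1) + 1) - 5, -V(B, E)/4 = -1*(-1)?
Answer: 167281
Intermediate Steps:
W(j, K) = -8*K
V(B, E) = -4 (V(B, E) = -(-4)*(-1) = -4*1 = -4)
o = 4 (o = (-8*(-1) + 1) - 5 = (8 + 1) - 5 = 9 - 5 = 4)
(((0 + V(5, 1))² + o)² + (-10 + 19))² = (((0 - 4)² + 4)² + (-10 + 19))² = (((-4)² + 4)² + 9)² = ((16 + 4)² + 9)² = (20² + 9)² = (400 + 9)² = 409² = 167281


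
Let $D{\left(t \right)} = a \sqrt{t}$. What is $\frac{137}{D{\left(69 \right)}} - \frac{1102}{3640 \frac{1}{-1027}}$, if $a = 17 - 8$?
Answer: $\frac{43529}{140} + \frac{137 \sqrt{69}}{621} \approx 312.75$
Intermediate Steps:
$a = 9$ ($a = 17 - 8 = 9$)
$D{\left(t \right)} = 9 \sqrt{t}$
$\frac{137}{D{\left(69 \right)}} - \frac{1102}{3640 \frac{1}{-1027}} = \frac{137}{9 \sqrt{69}} - \frac{1102}{3640 \frac{1}{-1027}} = 137 \frac{\sqrt{69}}{621} - \frac{1102}{3640 \left(- \frac{1}{1027}\right)} = \frac{137 \sqrt{69}}{621} - \frac{1102}{- \frac{280}{79}} = \frac{137 \sqrt{69}}{621} - - \frac{43529}{140} = \frac{137 \sqrt{69}}{621} + \frac{43529}{140} = \frac{43529}{140} + \frac{137 \sqrt{69}}{621}$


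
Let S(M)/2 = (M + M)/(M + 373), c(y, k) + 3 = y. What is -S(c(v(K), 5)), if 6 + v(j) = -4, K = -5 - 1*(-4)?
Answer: 13/90 ≈ 0.14444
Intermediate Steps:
K = -1 (K = -5 + 4 = -1)
v(j) = -10 (v(j) = -6 - 4 = -10)
c(y, k) = -3 + y
S(M) = 4*M/(373 + M) (S(M) = 2*((M + M)/(M + 373)) = 2*((2*M)/(373 + M)) = 2*(2*M/(373 + M)) = 4*M/(373 + M))
-S(c(v(K), 5)) = -4*(-3 - 10)/(373 + (-3 - 10)) = -4*(-13)/(373 - 13) = -4*(-13)/360 = -1*(-13/90) = 13/90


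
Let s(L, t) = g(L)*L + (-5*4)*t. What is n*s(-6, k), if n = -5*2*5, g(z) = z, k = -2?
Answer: -3800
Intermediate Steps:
n = -50 (n = -10*5 = -50)
s(L, t) = L² - 20*t (s(L, t) = L*L + (-5*4)*t = L² - 20*t)
n*s(-6, k) = -50*((-6)² - 20*(-2)) = -50*(36 + 40) = -50*76 = -3800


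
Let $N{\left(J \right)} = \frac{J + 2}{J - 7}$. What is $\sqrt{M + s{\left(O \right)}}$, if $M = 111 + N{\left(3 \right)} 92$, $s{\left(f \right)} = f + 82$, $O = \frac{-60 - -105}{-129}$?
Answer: $\frac{3 \sqrt{15953}}{43} \approx 8.812$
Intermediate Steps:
$O = - \frac{15}{43}$ ($O = \left(-60 + 105\right) \left(- \frac{1}{129}\right) = 45 \left(- \frac{1}{129}\right) = - \frac{15}{43} \approx -0.34884$)
$N{\left(J \right)} = \frac{2 + J}{-7 + J}$
$s{\left(f \right)} = 82 + f$
$M = -4$ ($M = 111 + \frac{2 + 3}{-7 + 3} \cdot 92 = 111 + \frac{1}{-4} \cdot 5 \cdot 92 = 111 + \left(- \frac{1}{4}\right) 5 \cdot 92 = 111 - 115 = -4$)
$\sqrt{M + s{\left(O \right)}} = \sqrt{-4 + \left(82 - \frac{15}{43}\right)} = \sqrt{-4 + \frac{3511}{43}} = \sqrt{\frac{3339}{43}} = \frac{3 \sqrt{15953}}{43}$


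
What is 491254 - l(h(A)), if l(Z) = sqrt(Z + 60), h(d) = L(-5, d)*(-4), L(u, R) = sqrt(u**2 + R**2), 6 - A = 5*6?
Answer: 491254 - 2*sqrt(15 - sqrt(601)) ≈ 4.9125e+5 - 6.1694*I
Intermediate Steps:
A = -24 (A = 6 - 5*6 = 6 - 1*30 = 6 - 30 = -24)
L(u, R) = sqrt(R**2 + u**2)
h(d) = -4*sqrt(25 + d**2) (h(d) = sqrt(d**2 + (-5)**2)*(-4) = sqrt(d**2 + 25)*(-4) = sqrt(25 + d**2)*(-4) = -4*sqrt(25 + d**2))
l(Z) = sqrt(60 + Z)
491254 - l(h(A)) = 491254 - sqrt(60 - 4*sqrt(25 + (-24)**2)) = 491254 - sqrt(60 - 4*sqrt(25 + 576)) = 491254 - sqrt(60 - 4*sqrt(601))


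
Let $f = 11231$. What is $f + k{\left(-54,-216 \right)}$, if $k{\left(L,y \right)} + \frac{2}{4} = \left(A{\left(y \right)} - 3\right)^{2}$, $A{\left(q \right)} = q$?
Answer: $\frac{118383}{2} \approx 59192.0$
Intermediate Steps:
$k{\left(L,y \right)} = - \frac{1}{2} + \left(-3 + y\right)^{2}$ ($k{\left(L,y \right)} = - \frac{1}{2} + \left(y - 3\right)^{2} = - \frac{1}{2} + \left(-3 + y\right)^{2}$)
$f + k{\left(-54,-216 \right)} = 11231 - \left(\frac{1}{2} - \left(-3 - 216\right)^{2}\right) = 11231 - \left(\frac{1}{2} - \left(-219\right)^{2}\right) = 11231 + \left(- \frac{1}{2} + 47961\right) = 11231 + \frac{95921}{2} = \frac{118383}{2}$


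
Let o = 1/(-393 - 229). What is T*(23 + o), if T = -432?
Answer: -3089880/311 ≈ -9935.3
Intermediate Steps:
o = -1/622 (o = 1/(-622) = -1/622 ≈ -0.0016077)
T*(23 + o) = -432*(23 - 1/622) = -432*14305/622 = -3089880/311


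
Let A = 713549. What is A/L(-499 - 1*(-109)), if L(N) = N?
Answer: -713549/390 ≈ -1829.6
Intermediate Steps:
A/L(-499 - 1*(-109)) = 713549/(-499 - 1*(-109)) = 713549/(-499 + 109) = 713549/(-390) = 713549*(-1/390) = -713549/390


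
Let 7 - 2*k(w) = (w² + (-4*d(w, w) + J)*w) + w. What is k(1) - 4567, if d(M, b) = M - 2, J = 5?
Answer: -4569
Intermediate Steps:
d(M, b) = -2 + M
k(w) = 7/2 - w/2 - w²/2 - w*(13 - 4*w)/2 (k(w) = 7/2 - ((w² + (-4*(-2 + w) + 5)*w) + w)/2 = 7/2 - ((w² + ((8 - 4*w) + 5)*w) + w)/2 = 7/2 - ((w² + (13 - 4*w)*w) + w)/2 = 7/2 - ((w² + w*(13 - 4*w)) + w)/2 = 7/2 - (w + w² + w*(13 - 4*w))/2 = 7/2 + (-w/2 - w²/2 - w*(13 - 4*w)/2) = 7/2 - w/2 - w²/2 - w*(13 - 4*w)/2)
k(1) - 4567 = (7/2 - 7*1 + (3/2)*1²) - 4567 = (7/2 - 7 + (3/2)*1) - 4567 = (7/2 - 7 + 3/2) - 4567 = -2 - 4567 = -4569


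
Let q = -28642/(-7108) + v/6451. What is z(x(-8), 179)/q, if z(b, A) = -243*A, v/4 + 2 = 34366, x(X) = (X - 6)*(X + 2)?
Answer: -332416456146/193634465 ≈ -1716.7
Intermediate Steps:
x(X) = (-6 + X)*(2 + X)
v = 137456 (v = -8 + 4*34366 = -8 + 137464 = 137456)
q = 580903395/22926854 (q = -28642/(-7108) + 137456/6451 = -28642*(-1/7108) + 137456*(1/6451) = 14321/3554 + 137456/6451 = 580903395/22926854 ≈ 25.337)
z(x(-8), 179)/q = (-243*179)/(580903395/22926854) = -43497*22926854/580903395 = -332416456146/193634465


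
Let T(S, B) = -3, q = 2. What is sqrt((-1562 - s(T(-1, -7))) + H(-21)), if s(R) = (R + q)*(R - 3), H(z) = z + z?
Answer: I*sqrt(1610) ≈ 40.125*I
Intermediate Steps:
H(z) = 2*z
s(R) = (-3 + R)*(2 + R) (s(R) = (R + 2)*(R - 3) = (2 + R)*(-3 + R) = (-3 + R)*(2 + R))
sqrt((-1562 - s(T(-1, -7))) + H(-21)) = sqrt((-1562 - (-6 + (-3)**2 - 1*(-3))) + 2*(-21)) = sqrt((-1562 - (-6 + 9 + 3)) - 42) = sqrt((-1562 - 1*6) - 42) = sqrt((-1562 - 6) - 42) = sqrt(-1568 - 42) = sqrt(-1610) = I*sqrt(1610)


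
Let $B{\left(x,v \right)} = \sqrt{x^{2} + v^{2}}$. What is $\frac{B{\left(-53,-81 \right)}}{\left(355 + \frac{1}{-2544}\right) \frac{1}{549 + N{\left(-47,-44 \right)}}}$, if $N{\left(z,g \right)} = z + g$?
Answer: $\frac{1165152 \sqrt{9370}}{903119} \approx 124.88$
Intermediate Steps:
$N{\left(z,g \right)} = g + z$
$B{\left(x,v \right)} = \sqrt{v^{2} + x^{2}}$
$\frac{B{\left(-53,-81 \right)}}{\left(355 + \frac{1}{-2544}\right) \frac{1}{549 + N{\left(-47,-44 \right)}}} = \frac{\sqrt{\left(-81\right)^{2} + \left(-53\right)^{2}}}{\left(355 + \frac{1}{-2544}\right) \frac{1}{549 - 91}} = \frac{\sqrt{6561 + 2809}}{\left(355 - \frac{1}{2544}\right) \frac{1}{549 - 91}} = \frac{\sqrt{9370}}{\frac{903119}{2544} \cdot \frac{1}{458}} = \frac{\sqrt{9370}}{\frac{903119}{1165152}} = \sqrt{9370} \cdot \frac{1165152}{903119} = \frac{1165152 \sqrt{9370}}{903119}$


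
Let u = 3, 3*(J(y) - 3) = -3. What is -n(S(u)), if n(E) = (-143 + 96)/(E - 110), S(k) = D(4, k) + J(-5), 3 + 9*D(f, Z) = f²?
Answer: -423/959 ≈ -0.44108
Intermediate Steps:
D(f, Z) = -⅓ + f²/9
J(y) = 2 (J(y) = 3 + (⅓)*(-3) = 3 - 1 = 2)
S(k) = 31/9 (S(k) = (-⅓ + (⅑)*4²) + 2 = (-⅓ + (⅑)*16) + 2 = (-⅓ + 16/9) + 2 = 13/9 + 2 = 31/9)
n(E) = -47/(-110 + E)
-n(S(u)) = -(-47)/(-110 + 31/9) = -(-47)/(-959/9) = -(-47)*(-9)/959 = -1*423/959 = -423/959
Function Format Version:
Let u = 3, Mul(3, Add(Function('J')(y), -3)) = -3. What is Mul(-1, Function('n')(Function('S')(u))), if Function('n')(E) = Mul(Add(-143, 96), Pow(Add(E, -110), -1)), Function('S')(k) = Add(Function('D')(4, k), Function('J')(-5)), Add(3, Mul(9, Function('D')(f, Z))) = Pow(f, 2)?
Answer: Rational(-423, 959) ≈ -0.44108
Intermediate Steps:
Function('D')(f, Z) = Add(Rational(-1, 3), Mul(Rational(1, 9), Pow(f, 2)))
Function('J')(y) = 2 (Function('J')(y) = Add(3, Mul(Rational(1, 3), -3)) = Add(3, -1) = 2)
Function('S')(k) = Rational(31, 9) (Function('S')(k) = Add(Add(Rational(-1, 3), Mul(Rational(1, 9), Pow(4, 2))), 2) = Add(Add(Rational(-1, 3), Mul(Rational(1, 9), 16)), 2) = Add(Add(Rational(-1, 3), Rational(16, 9)), 2) = Add(Rational(13, 9), 2) = Rational(31, 9))
Function('n')(E) = Mul(-47, Pow(Add(-110, E), -1))
Mul(-1, Function('n')(Function('S')(u))) = Mul(-1, Mul(-47, Pow(Add(-110, Rational(31, 9)), -1))) = Mul(-1, Mul(-47, Pow(Rational(-959, 9), -1))) = Mul(-1, Mul(-47, Rational(-9, 959))) = Mul(-1, Rational(423, 959)) = Rational(-423, 959)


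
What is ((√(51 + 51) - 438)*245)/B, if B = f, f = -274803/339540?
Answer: 12145345800/91601 - 27729100*√102/91601 ≈ 1.2953e+5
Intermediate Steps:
f = -91601/113180 (f = -274803*1/339540 = -91601/113180 ≈ -0.80934)
B = -91601/113180 ≈ -0.80934
((√(51 + 51) - 438)*245)/B = ((√(51 + 51) - 438)*245)/(-91601/113180) = ((√102 - 438)*245)*(-113180/91601) = ((-438 + √102)*245)*(-113180/91601) = (-107310 + 245*√102)*(-113180/91601) = 12145345800/91601 - 27729100*√102/91601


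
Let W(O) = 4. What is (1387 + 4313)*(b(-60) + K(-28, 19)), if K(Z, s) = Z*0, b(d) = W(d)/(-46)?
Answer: -11400/23 ≈ -495.65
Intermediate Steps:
b(d) = -2/23 (b(d) = 4/(-46) = 4*(-1/46) = -2/23)
K(Z, s) = 0
(1387 + 4313)*(b(-60) + K(-28, 19)) = (1387 + 4313)*(-2/23 + 0) = 5700*(-2/23) = -11400/23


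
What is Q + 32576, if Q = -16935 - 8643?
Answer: 6998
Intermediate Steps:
Q = -25578
Q + 32576 = -25578 + 32576 = 6998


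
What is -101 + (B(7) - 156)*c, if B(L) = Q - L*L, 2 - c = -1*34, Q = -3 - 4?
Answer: -7733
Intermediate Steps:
Q = -7
c = 36 (c = 2 - (-1)*34 = 2 - 1*(-34) = 2 + 34 = 36)
B(L) = -7 - L² (B(L) = -7 - L*L = -7 - L²)
-101 + (B(7) - 156)*c = -101 + ((-7 - 1*7²) - 156)*36 = -101 + ((-7 - 1*49) - 156)*36 = -101 + ((-7 - 49) - 156)*36 = -101 + (-56 - 156)*36 = -101 - 212*36 = -101 - 7632 = -7733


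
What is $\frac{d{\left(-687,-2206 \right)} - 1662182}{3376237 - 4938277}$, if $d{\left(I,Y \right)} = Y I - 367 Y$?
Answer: $- \frac{331471}{781020} \approx -0.42441$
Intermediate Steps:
$d{\left(I,Y \right)} = - 367 Y + I Y$ ($d{\left(I,Y \right)} = I Y - 367 Y = - 367 Y + I Y$)
$\frac{d{\left(-687,-2206 \right)} - 1662182}{3376237 - 4938277} = \frac{- 2206 \left(-367 - 687\right) - 1662182}{3376237 - 4938277} = \frac{\left(-2206\right) \left(-1054\right) - 1662182}{-1562040} = \left(2325124 - 1662182\right) \left(- \frac{1}{1562040}\right) = 662942 \left(- \frac{1}{1562040}\right) = - \frac{331471}{781020}$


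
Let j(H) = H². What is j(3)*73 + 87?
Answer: 744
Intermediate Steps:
j(3)*73 + 87 = 3²*73 + 87 = 9*73 + 87 = 657 + 87 = 744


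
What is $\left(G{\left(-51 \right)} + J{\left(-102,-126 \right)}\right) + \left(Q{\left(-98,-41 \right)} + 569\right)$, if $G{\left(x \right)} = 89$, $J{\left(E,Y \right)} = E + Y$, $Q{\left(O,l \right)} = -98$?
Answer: $332$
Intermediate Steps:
$\left(G{\left(-51 \right)} + J{\left(-102,-126 \right)}\right) + \left(Q{\left(-98,-41 \right)} + 569\right) = \left(89 - 228\right) + \left(-98 + 569\right) = \left(89 - 228\right) + 471 = -139 + 471 = 332$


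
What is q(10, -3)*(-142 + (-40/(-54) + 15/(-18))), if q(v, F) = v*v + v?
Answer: -422015/27 ≈ -15630.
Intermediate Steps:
q(v, F) = v + v**2 (q(v, F) = v**2 + v = v + v**2)
q(10, -3)*(-142 + (-40/(-54) + 15/(-18))) = (10*(1 + 10))*(-142 + (-40/(-54) + 15/(-18))) = (10*11)*(-142 + (-40*(-1/54) + 15*(-1/18))) = 110*(-142 + (20/27 - 5/6)) = 110*(-142 - 5/54) = 110*(-7673/54) = -422015/27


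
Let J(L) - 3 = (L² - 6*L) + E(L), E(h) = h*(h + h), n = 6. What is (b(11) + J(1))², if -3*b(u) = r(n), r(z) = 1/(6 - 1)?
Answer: 1/225 ≈ 0.0044444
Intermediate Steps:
E(h) = 2*h² (E(h) = h*(2*h) = 2*h²)
r(z) = ⅕ (r(z) = 1/5 = ⅕)
b(u) = -1/15 (b(u) = -⅓*⅕ = -1/15)
J(L) = 3 - 6*L + 3*L² (J(L) = 3 + ((L² - 6*L) + 2*L²) = 3 + (-6*L + 3*L²) = 3 - 6*L + 3*L²)
(b(11) + J(1))² = (-1/15 + (3 - 6*1 + 3*1²))² = (-1/15 + (3 - 6 + 3*1))² = (-1/15 + (3 - 6 + 3))² = (-1/15 + 0)² = (-1/15)² = 1/225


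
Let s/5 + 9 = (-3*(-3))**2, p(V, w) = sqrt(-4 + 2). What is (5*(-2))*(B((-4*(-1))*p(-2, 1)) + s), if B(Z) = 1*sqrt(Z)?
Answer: -3600 - 20*2**(1/4)*sqrt(I) ≈ -3616.8 - 16.818*I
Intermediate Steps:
p(V, w) = I*sqrt(2) (p(V, w) = sqrt(-2) = I*sqrt(2))
B(Z) = sqrt(Z)
s = 360 (s = -45 + 5*(-3*(-3))**2 = -45 + 5*9**2 = -45 + 5*81 = -45 + 405 = 360)
(5*(-2))*(B((-4*(-1))*p(-2, 1)) + s) = (5*(-2))*(sqrt((-4*(-1))*(I*sqrt(2))) + 360) = -10*(sqrt(4*(I*sqrt(2))) + 360) = -10*(sqrt(4*I*sqrt(2)) + 360) = -10*(2*2**(1/4)*sqrt(I) + 360) = -10*(360 + 2*2**(1/4)*sqrt(I)) = -3600 - 20*2**(1/4)*sqrt(I)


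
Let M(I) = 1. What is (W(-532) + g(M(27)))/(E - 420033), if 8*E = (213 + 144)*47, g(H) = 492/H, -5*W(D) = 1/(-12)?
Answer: -59042/50152275 ≈ -0.0011773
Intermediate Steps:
W(D) = 1/60 (W(D) = -⅕/(-12) = -⅕*(-1/12) = 1/60)
E = 16779/8 (E = ((213 + 144)*47)/8 = (357*47)/8 = (⅛)*16779 = 16779/8 ≈ 2097.4)
(W(-532) + g(M(27)))/(E - 420033) = (1/60 + 492/1)/(16779/8 - 420033) = (1/60 + 492*1)/(-3343485/8) = (1/60 + 492)*(-8/3343485) = (29521/60)*(-8/3343485) = -59042/50152275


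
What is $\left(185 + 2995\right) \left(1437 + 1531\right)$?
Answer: $9438240$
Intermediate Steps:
$\left(185 + 2995\right) \left(1437 + 1531\right) = 3180 \cdot 2968 = 9438240$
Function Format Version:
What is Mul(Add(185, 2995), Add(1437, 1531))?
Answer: 9438240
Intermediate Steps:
Mul(Add(185, 2995), Add(1437, 1531)) = Mul(3180, 2968) = 9438240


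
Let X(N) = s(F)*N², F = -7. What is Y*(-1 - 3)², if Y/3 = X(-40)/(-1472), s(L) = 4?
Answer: -4800/23 ≈ -208.70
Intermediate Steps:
X(N) = 4*N²
Y = -300/23 (Y = 3*((4*(-40)²)/(-1472)) = 3*((4*1600)*(-1/1472)) = 3*(6400*(-1/1472)) = 3*(-100/23) = -300/23 ≈ -13.043)
Y*(-1 - 3)² = -300*(-1 - 3)²/23 = -300/23*(-4)² = -300/23*16 = -4800/23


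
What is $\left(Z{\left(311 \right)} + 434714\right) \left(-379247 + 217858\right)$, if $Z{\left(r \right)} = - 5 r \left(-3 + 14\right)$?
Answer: $-67397498901$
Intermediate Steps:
$Z{\left(r \right)} = - 55 r$ ($Z{\left(r \right)} = - 5 r 11 = - 55 r$)
$\left(Z{\left(311 \right)} + 434714\right) \left(-379247 + 217858\right) = \left(\left(-55\right) 311 + 434714\right) \left(-379247 + 217858\right) = \left(-17105 + 434714\right) \left(-161389\right) = 417609 \left(-161389\right) = -67397498901$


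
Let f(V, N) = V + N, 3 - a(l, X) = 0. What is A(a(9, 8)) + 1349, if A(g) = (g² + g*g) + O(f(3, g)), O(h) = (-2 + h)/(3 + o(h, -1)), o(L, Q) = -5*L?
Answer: 36905/27 ≈ 1366.9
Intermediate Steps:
a(l, X) = 3 (a(l, X) = 3 - 1*0 = 3 + 0 = 3)
f(V, N) = N + V
O(h) = (-2 + h)/(3 - 5*h)
A(g) = 2*g² + (-1 - g)/(12 + 5*g) (A(g) = (g² + g*g) + (2 - (g + 3))/(-3 + 5*(g + 3)) = (g² + g²) + (2 - (3 + g))/(-3 + 5*(3 + g)) = 2*g² + (2 + (-3 - g))/(-3 + (15 + 5*g)) = 2*g² + (-1 - g)/(12 + 5*g))
A(a(9, 8)) + 1349 = (-1 - 1*3 + 3²*(24 + 10*3))/(12 + 5*3) + 1349 = (-1 - 3 + 9*(24 + 30))/(12 + 15) + 1349 = (-1 - 3 + 9*54)/27 + 1349 = (-1 - 3 + 486)/27 + 1349 = (1/27)*482 + 1349 = 482/27 + 1349 = 36905/27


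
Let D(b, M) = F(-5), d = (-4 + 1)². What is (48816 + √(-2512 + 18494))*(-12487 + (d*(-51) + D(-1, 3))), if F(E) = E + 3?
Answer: -632069568 - 12948*√15982 ≈ -6.3371e+8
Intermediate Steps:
d = 9 (d = (-3)² = 9)
F(E) = 3 + E
D(b, M) = -2 (D(b, M) = 3 - 5 = -2)
(48816 + √(-2512 + 18494))*(-12487 + (d*(-51) + D(-1, 3))) = (48816 + √(-2512 + 18494))*(-12487 + (9*(-51) - 2)) = (48816 + √15982)*(-12487 + (-459 - 2)) = (48816 + √15982)*(-12487 - 461) = (48816 + √15982)*(-12948) = -632069568 - 12948*√15982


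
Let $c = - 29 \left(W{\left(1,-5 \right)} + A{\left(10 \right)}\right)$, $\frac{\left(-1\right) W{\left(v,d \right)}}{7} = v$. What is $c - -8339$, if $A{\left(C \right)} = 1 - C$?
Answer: $8803$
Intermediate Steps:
$W{\left(v,d \right)} = - 7 v$
$c = 464$ ($c = - 29 \left(\left(-7\right) 1 + \left(1 - 10\right)\right) = - 29 \left(-7 + \left(1 - 10\right)\right) = - 29 \left(-7 - 9\right) = \left(-29\right) \left(-16\right) = 464$)
$c - -8339 = 464 - -8339 = 464 + 8339 = 8803$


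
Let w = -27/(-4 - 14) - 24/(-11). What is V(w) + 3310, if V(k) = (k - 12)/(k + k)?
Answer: 178679/54 ≈ 3308.9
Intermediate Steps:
w = 81/22 (w = -27/(-18) - 24*(-1/11) = -27*(-1/18) + 24/11 = 3/2 + 24/11 = 81/22 ≈ 3.6818)
V(k) = (-12 + k)/(2*k) (V(k) = (-12 + k)/((2*k)) = (-12 + k)*(1/(2*k)) = (-12 + k)/(2*k))
V(w) + 3310 = (-12 + 81/22)/(2*(81/22)) + 3310 = (½)*(22/81)*(-183/22) + 3310 = -61/54 + 3310 = 178679/54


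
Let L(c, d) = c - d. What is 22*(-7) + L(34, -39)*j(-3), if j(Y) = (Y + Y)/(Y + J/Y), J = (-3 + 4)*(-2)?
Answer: 236/7 ≈ 33.714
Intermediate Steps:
J = -2 (J = 1*(-2) = -2)
j(Y) = 2*Y/(Y - 2/Y) (j(Y) = (Y + Y)/(Y - 2/Y) = (2*Y)/(Y - 2/Y) = 2*Y/(Y - 2/Y))
22*(-7) + L(34, -39)*j(-3) = 22*(-7) + (34 - 1*(-39))*(2*(-3)²/(-2 + (-3)²)) = -154 + (34 + 39)*(2*9/(-2 + 9)) = -154 + 73*(2*9/7) = -154 + 73*(2*9*(⅐)) = -154 + 73*(18/7) = -154 + 1314/7 = 236/7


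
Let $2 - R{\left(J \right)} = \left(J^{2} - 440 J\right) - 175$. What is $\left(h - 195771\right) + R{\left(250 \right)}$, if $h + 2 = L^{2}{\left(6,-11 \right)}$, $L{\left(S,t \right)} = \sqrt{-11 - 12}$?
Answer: $-148119$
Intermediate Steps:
$L{\left(S,t \right)} = i \sqrt{23}$ ($L{\left(S,t \right)} = \sqrt{-23} = i \sqrt{23}$)
$h = -25$ ($h = -2 + \left(i \sqrt{23}\right)^{2} = -2 - 23 = -25$)
$R{\left(J \right)} = 177 - J^{2} + 440 J$ ($R{\left(J \right)} = 2 - \left(\left(J^{2} - 440 J\right) - 175\right) = 2 - \left(-175 + J^{2} - 440 J\right) = 2 + \left(175 - J^{2} + 440 J\right) = 177 - J^{2} + 440 J$)
$\left(h - 195771\right) + R{\left(250 \right)} = \left(-25 - 195771\right) + \left(177 - 250^{2} + 440 \cdot 250\right) = \left(-25 - 195771\right) + \left(177 - 62500 + 110000\right) = -195796 + 47677 = -148119$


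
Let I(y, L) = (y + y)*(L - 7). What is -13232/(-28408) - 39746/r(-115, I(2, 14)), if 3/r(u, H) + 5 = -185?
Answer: 26816233702/10653 ≈ 2.5172e+6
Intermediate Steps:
I(y, L) = 2*y*(-7 + L) (I(y, L) = (2*y)*(-7 + L) = 2*y*(-7 + L))
r(u, H) = -3/190 (r(u, H) = 3/(-5 - 185) = 3/(-190) = 3*(-1/190) = -3/190)
-13232/(-28408) - 39746/r(-115, I(2, 14)) = -13232/(-28408) - 39746/(-3/190) = -13232*(-1/28408) - 39746*(-190/3) = 1654/3551 + 7551740/3 = 26816233702/10653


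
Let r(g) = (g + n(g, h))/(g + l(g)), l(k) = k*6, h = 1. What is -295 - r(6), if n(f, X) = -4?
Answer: -6196/21 ≈ -295.05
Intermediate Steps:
l(k) = 6*k
r(g) = (-4 + g)/(7*g) (r(g) = (g - 4)/(g + 6*g) = (-4 + g)/((7*g)) = (-4 + g)*(1/(7*g)) = (-4 + g)/(7*g))
-295 - r(6) = -295 - (-4 + 6)/(7*6) = -295 - 2/(7*6) = -295 - 1*1/21 = -295 - 1/21 = -6196/21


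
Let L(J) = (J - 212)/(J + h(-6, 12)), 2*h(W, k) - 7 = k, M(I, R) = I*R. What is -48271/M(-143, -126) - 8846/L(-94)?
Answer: -374527547/153153 ≈ -2445.4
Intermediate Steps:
h(W, k) = 7/2 + k/2
L(J) = (-212 + J)/(19/2 + J) (L(J) = (J - 212)/(J + (7/2 + (1/2)*12)) = (-212 + J)/(J + (7/2 + 6)) = (-212 + J)/(J + 19/2) = (-212 + J)/(19/2 + J))
-48271/M(-143, -126) - 8846/L(-94) = -48271/((-143*(-126))) - 8846*(19 + 2*(-94))/(2*(-212 - 94)) = -48271/18018 - 8846/(2*(-306)/(19 - 188)) = -48271*1/18018 - 8846/(2*(-306)/(-169)) = -48271/18018 - 8846/(2*(-1/169)*(-306)) = -48271/18018 - 8846/612/169 = -48271/18018 - 8846*169/612 = -48271/18018 - 747487/306 = -374527547/153153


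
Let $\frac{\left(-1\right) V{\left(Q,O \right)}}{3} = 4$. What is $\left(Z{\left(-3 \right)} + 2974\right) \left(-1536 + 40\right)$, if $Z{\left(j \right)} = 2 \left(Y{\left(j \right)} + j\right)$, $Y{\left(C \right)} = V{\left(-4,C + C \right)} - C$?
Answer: $-4413200$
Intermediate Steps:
$V{\left(Q,O \right)} = -12$ ($V{\left(Q,O \right)} = \left(-3\right) 4 = -12$)
$Y{\left(C \right)} = -12 - C$
$Z{\left(j \right)} = -24$ ($Z{\left(j \right)} = 2 \left(\left(-12 - j\right) + j\right) = 2 \left(-12\right) = -24$)
$\left(Z{\left(-3 \right)} + 2974\right) \left(-1536 + 40\right) = \left(-24 + 2974\right) \left(-1536 + 40\right) = 2950 \left(-1496\right) = -4413200$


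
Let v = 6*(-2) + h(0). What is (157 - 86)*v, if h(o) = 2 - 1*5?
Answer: -1065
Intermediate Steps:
h(o) = -3 (h(o) = 2 - 5 = -3)
v = -15 (v = 6*(-2) - 3 = -12 - 3 = -15)
(157 - 86)*v = (157 - 86)*(-15) = 71*(-15) = -1065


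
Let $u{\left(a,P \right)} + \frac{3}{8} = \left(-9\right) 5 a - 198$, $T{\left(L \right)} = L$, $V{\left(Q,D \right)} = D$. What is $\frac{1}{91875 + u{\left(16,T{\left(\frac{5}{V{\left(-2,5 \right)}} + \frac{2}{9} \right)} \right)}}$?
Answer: $\frac{8}{727653} \approx 1.0994 \cdot 10^{-5}$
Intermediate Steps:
$u{\left(a,P \right)} = - \frac{1587}{8} - 45 a$ ($u{\left(a,P \right)} = - \frac{3}{8} + \left(\left(-9\right) 5 a - 198\right) = - \frac{3}{8} - \left(198 + 45 a\right) = - \frac{1587}{8} - 45 a$)
$\frac{1}{91875 + u{\left(16,T{\left(\frac{5}{V{\left(-2,5 \right)}} + \frac{2}{9} \right)} \right)}} = \frac{1}{91875 - \frac{7347}{8}} = \frac{1}{\frac{727653}{8}} = \frac{8}{727653}$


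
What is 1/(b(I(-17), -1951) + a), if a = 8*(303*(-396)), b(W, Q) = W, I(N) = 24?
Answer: -1/959880 ≈ -1.0418e-6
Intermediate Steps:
a = -959904 (a = 8*(-119988) = -959904)
1/(b(I(-17), -1951) + a) = 1/(24 - 959904) = 1/(-959880) = -1/959880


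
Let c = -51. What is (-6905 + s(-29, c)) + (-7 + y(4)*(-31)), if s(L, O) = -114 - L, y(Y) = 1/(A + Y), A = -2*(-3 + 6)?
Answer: -13963/2 ≈ -6981.5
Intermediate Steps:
A = -6 (A = -2*3 = -6)
y(Y) = 1/(-6 + Y)
(-6905 + s(-29, c)) + (-7 + y(4)*(-31)) = (-6905 + (-114 - 1*(-29))) + (-7 - 31/(-6 + 4)) = (-6905 + (-114 + 29)) + (-7 - 31/(-2)) = (-6905 - 85) + (-7 - ½*(-31)) = -6990 + (-7 + 31/2) = -6990 + 17/2 = -13963/2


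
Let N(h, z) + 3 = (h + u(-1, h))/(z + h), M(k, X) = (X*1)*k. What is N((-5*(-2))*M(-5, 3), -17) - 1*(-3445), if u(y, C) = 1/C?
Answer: 86244601/25050 ≈ 3442.9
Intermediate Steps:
M(k, X) = X*k
N(h, z) = -3 + (h + 1/h)/(h + z) (N(h, z) = -3 + (h + 1/h)/(z + h) = -3 + (h + 1/h)/(h + z))
N((-5*(-2))*M(-5, 3), -17) - 1*(-3445) = (1 - (-5*(-2))*(3*(-5))*(2*((-5*(-2))*(3*(-5))) + 3*(-17)))/((((-5*(-2))*(3*(-5))))*((-5*(-2))*(3*(-5)) - 17)) - 1*(-3445) = (1 - 10*(-15)*(2*(10*(-15)) - 51))/(((10*(-15)))*(10*(-15) - 17)) + 3445 = (1 - 1*(-150)*(2*(-150) - 51))/((-150)*(-150 - 17)) + 3445 = -1/150*(1 - 1*(-150)*(-300 - 51))/(-167) + 3445 = -1/150*(-1/167)*(1 - 1*(-150)*(-351)) + 3445 = -1/150*(-1/167)*(1 - 52650) + 3445 = -1/150*(-1/167)*(-52649) + 3445 = -52649/25050 + 3445 = 86244601/25050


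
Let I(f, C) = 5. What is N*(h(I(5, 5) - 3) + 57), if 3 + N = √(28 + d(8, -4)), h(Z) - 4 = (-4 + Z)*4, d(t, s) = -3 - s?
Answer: -159 + 53*√29 ≈ 126.41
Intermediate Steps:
h(Z) = -12 + 4*Z (h(Z) = 4 + (-4 + Z)*4 = 4 + (-16 + 4*Z) = -12 + 4*Z)
N = -3 + √29 (N = -3 + √(28 + (-3 - 1*(-4))) = -3 + √(28 + (-3 + 4)) = -3 + √(28 + 1) = -3 + √29 ≈ 2.3852)
N*(h(I(5, 5) - 3) + 57) = (-3 + √29)*((-12 + 4*(5 - 3)) + 57) = (-3 + √29)*((-12 + 4*2) + 57) = (-3 + √29)*((-12 + 8) + 57) = (-3 + √29)*(-4 + 57) = (-3 + √29)*53 = -159 + 53*√29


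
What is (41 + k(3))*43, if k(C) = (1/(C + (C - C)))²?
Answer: 15910/9 ≈ 1767.8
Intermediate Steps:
k(C) = C⁻² (k(C) = (1/(C + 0))² = (1/C)² = C⁻²)
(41 + k(3))*43 = (41 + 3⁻²)*43 = (41 + ⅑)*43 = (370/9)*43 = 15910/9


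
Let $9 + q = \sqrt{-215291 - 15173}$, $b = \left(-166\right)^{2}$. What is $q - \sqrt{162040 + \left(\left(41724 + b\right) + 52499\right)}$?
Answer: $-9 - \sqrt{283819} + 8 i \sqrt{3601} \approx -541.75 + 480.07 i$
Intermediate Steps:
$b = 27556$
$q = -9 + 8 i \sqrt{3601}$ ($q = -9 + \sqrt{-215291 - 15173} = -9 + \sqrt{-230464} = -9 + 8 i \sqrt{3601} \approx -9.0 + 480.07 i$)
$q - \sqrt{162040 + \left(\left(41724 + b\right) + 52499\right)} = \left(-9 + 8 i \sqrt{3601}\right) - \sqrt{162040 + \left(\left(41724 + 27556\right) + 52499\right)} = \left(-9 + 8 i \sqrt{3601}\right) - \sqrt{162040 + \left(69280 + 52499\right)} = \left(-9 + 8 i \sqrt{3601}\right) - \sqrt{162040 + 121779} = \left(-9 + 8 i \sqrt{3601}\right) - \sqrt{283819} = -9 - \sqrt{283819} + 8 i \sqrt{3601}$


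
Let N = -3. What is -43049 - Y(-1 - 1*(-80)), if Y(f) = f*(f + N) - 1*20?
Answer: -49033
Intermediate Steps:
Y(f) = -20 + f*(-3 + f) (Y(f) = f*(f - 3) - 1*20 = f*(-3 + f) - 20 = -20 + f*(-3 + f))
-43049 - Y(-1 - 1*(-80)) = -43049 - (-20 + (-1 - 1*(-80))² - 3*(-1 - 1*(-80))) = -43049 - (-20 + (-1 + 80)² - 3*(-1 + 80)) = -43049 - (-20 + 79² - 3*79) = -43049 - (-20 + 6241 - 237) = -43049 - 1*5984 = -43049 - 5984 = -49033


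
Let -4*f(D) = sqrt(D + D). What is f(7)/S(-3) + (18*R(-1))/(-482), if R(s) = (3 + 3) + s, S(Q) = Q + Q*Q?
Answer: -45/241 - sqrt(14)/24 ≈ -0.34262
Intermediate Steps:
S(Q) = Q + Q**2
R(s) = 6 + s
f(D) = -sqrt(2)*sqrt(D)/4 (f(D) = -sqrt(D + D)/4 = -sqrt(2)*sqrt(D)/4)
f(7)/S(-3) + (18*R(-1))/(-482) = (-sqrt(2)*sqrt(7)/4)/((-3*(1 - 3))) + (18*(6 - 1))/(-482) = (-sqrt(14)/4)/((-3*(-2))) + (18*5)*(-1/482) = -sqrt(14)/4/6 + 90*(-1/482) = -sqrt(14)/4*(1/6) - 45/241 = -sqrt(14)/24 - 45/241 = -45/241 - sqrt(14)/24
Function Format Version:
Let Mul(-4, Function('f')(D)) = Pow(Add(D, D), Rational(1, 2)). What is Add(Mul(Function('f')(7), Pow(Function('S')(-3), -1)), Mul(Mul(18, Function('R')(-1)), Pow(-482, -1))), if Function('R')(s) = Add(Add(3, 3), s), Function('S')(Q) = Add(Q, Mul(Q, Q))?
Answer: Add(Rational(-45, 241), Mul(Rational(-1, 24), Pow(14, Rational(1, 2)))) ≈ -0.34262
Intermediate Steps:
Function('S')(Q) = Add(Q, Pow(Q, 2))
Function('R')(s) = Add(6, s)
Function('f')(D) = Mul(Rational(-1, 4), Pow(2, Rational(1, 2)), Pow(D, Rational(1, 2))) (Function('f')(D) = Mul(Rational(-1, 4), Pow(Add(D, D), Rational(1, 2))) = Mul(Rational(-1, 4), Pow(Mul(2, D), Rational(1, 2))) = Mul(Rational(-1, 4), Mul(Pow(2, Rational(1, 2)), Pow(D, Rational(1, 2)))) = Mul(Rational(-1, 4), Pow(2, Rational(1, 2)), Pow(D, Rational(1, 2))))
Add(Mul(Function('f')(7), Pow(Function('S')(-3), -1)), Mul(Mul(18, Function('R')(-1)), Pow(-482, -1))) = Add(Mul(Mul(Rational(-1, 4), Pow(2, Rational(1, 2)), Pow(7, Rational(1, 2))), Pow(Mul(-3, Add(1, -3)), -1)), Mul(Mul(18, Add(6, -1)), Pow(-482, -1))) = Add(Mul(Mul(Rational(-1, 4), Pow(14, Rational(1, 2))), Pow(Mul(-3, -2), -1)), Mul(Mul(18, 5), Rational(-1, 482))) = Add(Mul(Mul(Rational(-1, 4), Pow(14, Rational(1, 2))), Pow(6, -1)), Mul(90, Rational(-1, 482))) = Add(Mul(Mul(Rational(-1, 4), Pow(14, Rational(1, 2))), Rational(1, 6)), Rational(-45, 241)) = Add(Mul(Rational(-1, 24), Pow(14, Rational(1, 2))), Rational(-45, 241)) = Add(Rational(-45, 241), Mul(Rational(-1, 24), Pow(14, Rational(1, 2))))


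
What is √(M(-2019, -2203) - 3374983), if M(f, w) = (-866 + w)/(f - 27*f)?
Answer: I*√1033352326340386/17498 ≈ 1837.1*I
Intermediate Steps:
M(f, w) = -(-866 + w)/(26*f) (M(f, w) = (-866 + w)/((-26*f)) = (-866 + w)*(-1/(26*f)) = -(-866 + w)/(26*f))
√(M(-2019, -2203) - 3374983) = √((1/26)*(866 - 1*(-2203))/(-2019) - 3374983) = √((1/26)*(-1/2019)*(866 + 2203) - 3374983) = √((1/26)*(-1/2019)*3069 - 3374983) = √(-1023/17498 - 3374983) = √(-59055453557/17498) = I*√1033352326340386/17498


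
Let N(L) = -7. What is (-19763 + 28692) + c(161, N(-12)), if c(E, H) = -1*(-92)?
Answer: 9021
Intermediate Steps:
c(E, H) = 92
(-19763 + 28692) + c(161, N(-12)) = (-19763 + 28692) + 92 = 8929 + 92 = 9021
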